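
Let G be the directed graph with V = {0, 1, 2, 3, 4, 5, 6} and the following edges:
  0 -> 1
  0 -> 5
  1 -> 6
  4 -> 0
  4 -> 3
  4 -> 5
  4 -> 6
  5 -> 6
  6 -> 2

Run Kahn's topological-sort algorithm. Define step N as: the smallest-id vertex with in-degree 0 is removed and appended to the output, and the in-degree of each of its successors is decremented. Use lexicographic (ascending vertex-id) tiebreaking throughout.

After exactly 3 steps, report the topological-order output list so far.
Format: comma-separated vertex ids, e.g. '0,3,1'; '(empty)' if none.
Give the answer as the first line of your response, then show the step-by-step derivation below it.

4,0,1

step 1: output 4; order=[4]; indeg=(0,1,1,0,0,1,2)
step 2: output 0; order=[4,0]; indeg=(0,0,1,0,0,0,2)
step 3: output 1; order=[4,0,1]; indeg=(0,0,1,0,0,0,1)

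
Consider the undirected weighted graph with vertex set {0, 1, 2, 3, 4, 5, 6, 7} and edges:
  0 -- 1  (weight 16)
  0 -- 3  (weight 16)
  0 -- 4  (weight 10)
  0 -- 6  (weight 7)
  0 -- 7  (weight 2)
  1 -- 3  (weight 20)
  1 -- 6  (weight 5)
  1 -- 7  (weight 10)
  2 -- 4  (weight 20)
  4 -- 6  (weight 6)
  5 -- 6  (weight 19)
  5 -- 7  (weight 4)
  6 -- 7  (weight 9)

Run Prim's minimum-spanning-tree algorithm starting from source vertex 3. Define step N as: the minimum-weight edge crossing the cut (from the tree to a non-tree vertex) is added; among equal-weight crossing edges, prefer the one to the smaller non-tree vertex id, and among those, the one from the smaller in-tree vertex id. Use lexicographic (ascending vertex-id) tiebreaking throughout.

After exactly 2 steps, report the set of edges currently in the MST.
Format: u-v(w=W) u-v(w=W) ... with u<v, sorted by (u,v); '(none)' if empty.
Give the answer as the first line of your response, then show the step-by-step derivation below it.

0-3(w=16) 0-7(w=2)

step 1: add edge 0-3 (w=16); MST = {0-3(w=16)}
step 2: add edge 0-7 (w=2); MST = {0-3(w=16) 0-7(w=2)}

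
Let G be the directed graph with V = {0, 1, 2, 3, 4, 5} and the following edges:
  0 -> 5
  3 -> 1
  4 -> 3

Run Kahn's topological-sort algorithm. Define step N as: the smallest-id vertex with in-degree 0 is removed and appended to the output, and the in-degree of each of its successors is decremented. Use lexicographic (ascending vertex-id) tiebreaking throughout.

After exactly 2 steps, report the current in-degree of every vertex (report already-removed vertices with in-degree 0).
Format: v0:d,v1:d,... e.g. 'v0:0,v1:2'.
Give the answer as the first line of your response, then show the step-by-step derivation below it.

v0:0,v1:1,v2:0,v3:1,v4:0,v5:0

step 1: output 0; order=[0]; indeg=(0,1,0,1,0,0)
step 2: output 2; order=[0,2]; indeg=(0,1,0,1,0,0)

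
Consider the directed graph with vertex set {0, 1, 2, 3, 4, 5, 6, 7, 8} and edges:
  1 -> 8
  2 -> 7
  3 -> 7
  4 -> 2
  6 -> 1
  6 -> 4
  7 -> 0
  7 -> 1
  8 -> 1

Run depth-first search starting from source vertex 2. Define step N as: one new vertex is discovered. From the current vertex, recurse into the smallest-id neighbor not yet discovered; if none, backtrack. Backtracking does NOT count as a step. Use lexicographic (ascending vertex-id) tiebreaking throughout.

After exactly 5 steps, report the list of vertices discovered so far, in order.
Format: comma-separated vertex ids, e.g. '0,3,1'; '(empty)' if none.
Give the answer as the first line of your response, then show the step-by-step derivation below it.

2,7,0,1,8

step 1: discover 2; path=2; order=2
step 2: discover 7; path=2>7; order=2,7
step 3: discover 0; path=2>7>0; order=2,7,0
step 4: discover 1; path=2>7>1; order=2,7,0,1
step 5: discover 8; path=2>7>1>8; order=2,7,0,1,8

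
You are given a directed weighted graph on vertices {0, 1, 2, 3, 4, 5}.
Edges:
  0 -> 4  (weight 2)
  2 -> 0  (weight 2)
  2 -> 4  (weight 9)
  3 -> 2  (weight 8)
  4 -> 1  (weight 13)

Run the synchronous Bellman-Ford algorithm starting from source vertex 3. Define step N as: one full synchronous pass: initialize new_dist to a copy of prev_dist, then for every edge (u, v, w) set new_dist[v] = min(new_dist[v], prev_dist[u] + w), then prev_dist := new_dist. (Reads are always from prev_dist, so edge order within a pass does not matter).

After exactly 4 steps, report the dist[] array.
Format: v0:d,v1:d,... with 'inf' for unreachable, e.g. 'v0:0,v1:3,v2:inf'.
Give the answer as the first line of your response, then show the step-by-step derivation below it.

v0:10,v1:25,v2:8,v3:0,v4:12,v5:inf

step 1: dist = v0:inf,v1:inf,v2:8,v3:0,v4:inf,v5:inf
step 2: dist = v0:10,v1:inf,v2:8,v3:0,v4:17,v5:inf
step 3: dist = v0:10,v1:30,v2:8,v3:0,v4:12,v5:inf
step 4: dist = v0:10,v1:25,v2:8,v3:0,v4:12,v5:inf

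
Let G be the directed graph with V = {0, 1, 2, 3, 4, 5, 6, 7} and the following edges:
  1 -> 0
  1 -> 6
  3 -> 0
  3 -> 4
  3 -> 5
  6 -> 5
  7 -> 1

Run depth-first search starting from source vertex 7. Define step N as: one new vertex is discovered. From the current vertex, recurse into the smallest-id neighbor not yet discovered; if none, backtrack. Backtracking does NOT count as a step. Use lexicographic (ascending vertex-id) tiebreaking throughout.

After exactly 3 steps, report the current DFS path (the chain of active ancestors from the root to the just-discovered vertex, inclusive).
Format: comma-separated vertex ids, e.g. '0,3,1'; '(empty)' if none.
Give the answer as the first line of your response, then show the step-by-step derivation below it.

7,1,0

step 1: discover 7; path=7; order=7
step 2: discover 1; path=7>1; order=7,1
step 3: discover 0; path=7>1>0; order=7,1,0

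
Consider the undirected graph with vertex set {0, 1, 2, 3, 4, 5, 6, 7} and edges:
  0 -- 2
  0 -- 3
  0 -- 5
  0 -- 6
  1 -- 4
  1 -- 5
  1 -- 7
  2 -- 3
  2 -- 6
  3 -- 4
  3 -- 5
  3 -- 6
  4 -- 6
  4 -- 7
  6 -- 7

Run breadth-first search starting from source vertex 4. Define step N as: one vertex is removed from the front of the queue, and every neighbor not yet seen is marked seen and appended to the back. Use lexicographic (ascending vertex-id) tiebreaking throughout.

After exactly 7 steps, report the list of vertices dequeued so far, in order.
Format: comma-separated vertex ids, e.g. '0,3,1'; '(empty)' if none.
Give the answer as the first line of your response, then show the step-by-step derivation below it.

4,1,3,6,7,5,0

step 1: dequeue 4; queue=[1,3,6,7]; order=4
step 2: dequeue 1; queue=[3,6,7,5]; order=4,1
step 3: dequeue 3; queue=[6,7,5,0,2]; order=4,1,3
step 4: dequeue 6; queue=[7,5,0,2]; order=4,1,3,6
step 5: dequeue 7; queue=[5,0,2]; order=4,1,3,6,7
step 6: dequeue 5; queue=[0,2]; order=4,1,3,6,7,5
step 7: dequeue 0; queue=[2]; order=4,1,3,6,7,5,0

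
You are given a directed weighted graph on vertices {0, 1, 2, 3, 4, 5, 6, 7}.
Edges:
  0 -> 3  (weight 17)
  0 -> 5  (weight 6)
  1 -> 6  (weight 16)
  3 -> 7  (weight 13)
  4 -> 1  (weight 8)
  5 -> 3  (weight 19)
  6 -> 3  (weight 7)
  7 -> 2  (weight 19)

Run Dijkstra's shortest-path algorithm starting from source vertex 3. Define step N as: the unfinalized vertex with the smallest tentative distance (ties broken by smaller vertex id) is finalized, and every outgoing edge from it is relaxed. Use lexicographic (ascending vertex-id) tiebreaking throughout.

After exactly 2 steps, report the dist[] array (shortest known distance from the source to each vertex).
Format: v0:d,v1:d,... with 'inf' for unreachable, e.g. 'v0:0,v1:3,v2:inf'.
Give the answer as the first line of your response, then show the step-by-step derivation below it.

v0:inf,v1:inf,v2:32,v3:0,v4:inf,v5:inf,v6:inf,v7:13

step 1: dist = v0:inf,v1:inf,v2:inf,v3:0,v4:inf,v5:inf,v6:inf,v7:13
step 2: dist = v0:inf,v1:inf,v2:32,v3:0,v4:inf,v5:inf,v6:inf,v7:13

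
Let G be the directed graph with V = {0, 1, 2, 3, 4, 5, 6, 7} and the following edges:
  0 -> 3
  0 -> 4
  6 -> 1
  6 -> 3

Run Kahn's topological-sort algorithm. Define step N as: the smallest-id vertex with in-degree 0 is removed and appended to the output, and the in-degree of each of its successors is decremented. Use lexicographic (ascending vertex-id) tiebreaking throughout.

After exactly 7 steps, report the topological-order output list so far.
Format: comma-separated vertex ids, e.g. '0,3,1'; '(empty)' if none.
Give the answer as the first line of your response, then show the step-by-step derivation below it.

0,2,4,5,6,1,3

step 1: output 0; order=[0]; indeg=(0,1,0,1,0,0,0,0)
step 2: output 2; order=[0,2]; indeg=(0,1,0,1,0,0,0,0)
step 3: output 4; order=[0,2,4]; indeg=(0,1,0,1,0,0,0,0)
step 4: output 5; order=[0,2,4,5]; indeg=(0,1,0,1,0,0,0,0)
step 5: output 6; order=[0,2,4,5,6]; indeg=(0,0,0,0,0,0,0,0)
step 6: output 1; order=[0,2,4,5,6,1]; indeg=(0,0,0,0,0,0,0,0)
step 7: output 3; order=[0,2,4,5,6,1,3]; indeg=(0,0,0,0,0,0,0,0)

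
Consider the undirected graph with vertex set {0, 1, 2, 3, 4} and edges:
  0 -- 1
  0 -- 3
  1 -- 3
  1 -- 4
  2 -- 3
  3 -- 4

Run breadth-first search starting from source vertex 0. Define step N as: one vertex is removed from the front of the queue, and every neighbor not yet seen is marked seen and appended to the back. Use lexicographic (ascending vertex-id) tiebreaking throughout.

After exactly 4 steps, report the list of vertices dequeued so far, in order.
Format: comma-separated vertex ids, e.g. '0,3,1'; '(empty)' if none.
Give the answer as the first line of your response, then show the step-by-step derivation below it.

0,1,3,4

step 1: dequeue 0; queue=[1,3]; order=0
step 2: dequeue 1; queue=[3,4]; order=0,1
step 3: dequeue 3; queue=[4,2]; order=0,1,3
step 4: dequeue 4; queue=[2]; order=0,1,3,4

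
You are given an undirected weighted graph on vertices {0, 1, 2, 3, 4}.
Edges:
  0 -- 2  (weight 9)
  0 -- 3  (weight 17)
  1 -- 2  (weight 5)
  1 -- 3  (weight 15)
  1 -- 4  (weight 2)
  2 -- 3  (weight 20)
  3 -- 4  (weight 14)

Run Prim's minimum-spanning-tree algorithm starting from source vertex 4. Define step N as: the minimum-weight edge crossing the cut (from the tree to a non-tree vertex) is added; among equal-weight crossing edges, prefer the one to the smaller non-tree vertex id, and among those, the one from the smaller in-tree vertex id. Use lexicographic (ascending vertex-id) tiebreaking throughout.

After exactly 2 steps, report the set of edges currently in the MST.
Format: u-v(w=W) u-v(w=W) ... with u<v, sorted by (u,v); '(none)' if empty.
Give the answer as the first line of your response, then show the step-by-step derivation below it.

1-2(w=5) 1-4(w=2)

step 1: add edge 1-4 (w=2); MST = {1-4(w=2)}
step 2: add edge 1-2 (w=5); MST = {1-2(w=5) 1-4(w=2)}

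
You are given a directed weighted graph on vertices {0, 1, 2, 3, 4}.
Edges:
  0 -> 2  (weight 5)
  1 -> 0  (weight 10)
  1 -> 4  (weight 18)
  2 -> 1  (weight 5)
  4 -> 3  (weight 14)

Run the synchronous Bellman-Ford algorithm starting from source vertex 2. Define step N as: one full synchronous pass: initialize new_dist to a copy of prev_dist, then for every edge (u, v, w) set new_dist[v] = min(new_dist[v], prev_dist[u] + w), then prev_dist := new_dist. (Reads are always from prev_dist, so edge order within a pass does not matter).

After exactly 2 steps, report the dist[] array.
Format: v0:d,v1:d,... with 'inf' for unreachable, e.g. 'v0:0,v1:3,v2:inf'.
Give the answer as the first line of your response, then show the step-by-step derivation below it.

v0:15,v1:5,v2:0,v3:inf,v4:23

step 1: dist = v0:inf,v1:5,v2:0,v3:inf,v4:inf
step 2: dist = v0:15,v1:5,v2:0,v3:inf,v4:23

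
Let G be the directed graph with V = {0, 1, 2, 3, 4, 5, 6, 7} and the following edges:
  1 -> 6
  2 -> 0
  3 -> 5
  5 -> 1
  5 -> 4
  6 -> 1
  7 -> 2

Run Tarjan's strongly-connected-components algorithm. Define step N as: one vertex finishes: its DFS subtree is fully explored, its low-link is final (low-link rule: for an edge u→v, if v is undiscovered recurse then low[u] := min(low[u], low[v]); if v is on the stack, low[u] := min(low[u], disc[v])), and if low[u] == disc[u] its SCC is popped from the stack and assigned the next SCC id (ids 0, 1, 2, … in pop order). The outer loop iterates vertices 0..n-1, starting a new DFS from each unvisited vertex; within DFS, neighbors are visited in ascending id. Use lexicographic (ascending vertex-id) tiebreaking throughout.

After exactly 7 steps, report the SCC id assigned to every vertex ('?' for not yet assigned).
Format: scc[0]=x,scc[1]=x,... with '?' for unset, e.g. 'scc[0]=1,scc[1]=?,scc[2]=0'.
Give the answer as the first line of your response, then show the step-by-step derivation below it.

scc[0]=0,scc[1]=1,scc[2]=2,scc[3]=5,scc[4]=3,scc[5]=4,scc[6]=1,scc[7]=?

step 1: low=(low[0]=0,low[1]=?,low[2]=?,low[3]=?,low[4]=?,low[5]=?,low[6]=?,low[7]=?); scc=(scc[0]=0,scc[1]=?,scc[2]=?,scc[3]=?,scc[4]=?,scc[5]=?,scc[6]=?,scc[7]=?)
step 2: low=(low[0]=0,low[1]=1,low[2]=?,low[3]=?,low[4]=?,low[5]=?,low[6]=1,low[7]=?); scc=(scc[0]=0,scc[1]=?,scc[2]=?,scc[3]=?,scc[4]=?,scc[5]=?,scc[6]=?,scc[7]=?)
step 3: low=(low[0]=0,low[1]=1,low[2]=?,low[3]=?,low[4]=?,low[5]=?,low[6]=1,low[7]=?); scc=(scc[0]=0,scc[1]=1,scc[2]=?,scc[3]=?,scc[4]=?,scc[5]=?,scc[6]=1,scc[7]=?)
step 4: low=(low[0]=0,low[1]=1,low[2]=3,low[3]=?,low[4]=?,low[5]=?,low[6]=1,low[7]=?); scc=(scc[0]=0,scc[1]=1,scc[2]=2,scc[3]=?,scc[4]=?,scc[5]=?,scc[6]=1,scc[7]=?)
step 5: low=(low[0]=0,low[1]=1,low[2]=3,low[3]=4,low[4]=6,low[5]=5,low[6]=1,low[7]=?); scc=(scc[0]=0,scc[1]=1,scc[2]=2,scc[3]=?,scc[4]=3,scc[5]=?,scc[6]=1,scc[7]=?)
step 6: low=(low[0]=0,low[1]=1,low[2]=3,low[3]=4,low[4]=6,low[5]=5,low[6]=1,low[7]=?); scc=(scc[0]=0,scc[1]=1,scc[2]=2,scc[3]=?,scc[4]=3,scc[5]=4,scc[6]=1,scc[7]=?)
step 7: low=(low[0]=0,low[1]=1,low[2]=3,low[3]=4,low[4]=6,low[5]=5,low[6]=1,low[7]=?); scc=(scc[0]=0,scc[1]=1,scc[2]=2,scc[3]=5,scc[4]=3,scc[5]=4,scc[6]=1,scc[7]=?)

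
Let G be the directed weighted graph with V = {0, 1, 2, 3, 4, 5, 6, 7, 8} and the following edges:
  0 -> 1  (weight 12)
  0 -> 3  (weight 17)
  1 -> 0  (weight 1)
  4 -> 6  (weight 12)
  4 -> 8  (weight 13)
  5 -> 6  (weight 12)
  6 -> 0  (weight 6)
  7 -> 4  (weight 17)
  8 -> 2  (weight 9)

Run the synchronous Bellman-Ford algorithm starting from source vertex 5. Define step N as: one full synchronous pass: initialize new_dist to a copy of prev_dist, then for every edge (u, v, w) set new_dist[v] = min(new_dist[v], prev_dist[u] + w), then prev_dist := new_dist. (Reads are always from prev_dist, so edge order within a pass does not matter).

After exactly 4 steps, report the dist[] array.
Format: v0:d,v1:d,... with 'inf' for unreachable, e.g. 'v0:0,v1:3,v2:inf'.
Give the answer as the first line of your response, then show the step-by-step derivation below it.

v0:18,v1:30,v2:inf,v3:35,v4:inf,v5:0,v6:12,v7:inf,v8:inf

step 1: dist = v0:inf,v1:inf,v2:inf,v3:inf,v4:inf,v5:0,v6:12,v7:inf,v8:inf
step 2: dist = v0:18,v1:inf,v2:inf,v3:inf,v4:inf,v5:0,v6:12,v7:inf,v8:inf
step 3: dist = v0:18,v1:30,v2:inf,v3:35,v4:inf,v5:0,v6:12,v7:inf,v8:inf
step 4: dist = v0:18,v1:30,v2:inf,v3:35,v4:inf,v5:0,v6:12,v7:inf,v8:inf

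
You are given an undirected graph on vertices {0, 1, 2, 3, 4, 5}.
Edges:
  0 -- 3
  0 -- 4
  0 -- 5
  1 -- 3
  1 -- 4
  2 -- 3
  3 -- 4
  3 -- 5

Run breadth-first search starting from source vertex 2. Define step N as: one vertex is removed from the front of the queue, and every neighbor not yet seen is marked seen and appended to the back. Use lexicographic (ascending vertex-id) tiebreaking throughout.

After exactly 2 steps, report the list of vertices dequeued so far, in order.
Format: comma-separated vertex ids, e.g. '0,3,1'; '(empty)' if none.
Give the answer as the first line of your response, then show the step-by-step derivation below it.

2,3

step 1: dequeue 2; queue=[3]; order=2
step 2: dequeue 3; queue=[0,1,4,5]; order=2,3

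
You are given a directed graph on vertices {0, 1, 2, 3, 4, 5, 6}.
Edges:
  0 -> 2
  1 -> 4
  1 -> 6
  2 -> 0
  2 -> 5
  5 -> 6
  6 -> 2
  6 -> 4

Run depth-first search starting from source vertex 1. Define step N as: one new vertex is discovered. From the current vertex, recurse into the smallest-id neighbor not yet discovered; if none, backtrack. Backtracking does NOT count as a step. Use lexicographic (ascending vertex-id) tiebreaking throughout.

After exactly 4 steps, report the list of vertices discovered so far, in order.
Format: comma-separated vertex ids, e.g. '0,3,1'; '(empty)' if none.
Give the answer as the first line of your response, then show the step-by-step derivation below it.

1,4,6,2

step 1: discover 1; path=1; order=1
step 2: discover 4; path=1>4; order=1,4
step 3: discover 6; path=1>6; order=1,4,6
step 4: discover 2; path=1>6>2; order=1,4,6,2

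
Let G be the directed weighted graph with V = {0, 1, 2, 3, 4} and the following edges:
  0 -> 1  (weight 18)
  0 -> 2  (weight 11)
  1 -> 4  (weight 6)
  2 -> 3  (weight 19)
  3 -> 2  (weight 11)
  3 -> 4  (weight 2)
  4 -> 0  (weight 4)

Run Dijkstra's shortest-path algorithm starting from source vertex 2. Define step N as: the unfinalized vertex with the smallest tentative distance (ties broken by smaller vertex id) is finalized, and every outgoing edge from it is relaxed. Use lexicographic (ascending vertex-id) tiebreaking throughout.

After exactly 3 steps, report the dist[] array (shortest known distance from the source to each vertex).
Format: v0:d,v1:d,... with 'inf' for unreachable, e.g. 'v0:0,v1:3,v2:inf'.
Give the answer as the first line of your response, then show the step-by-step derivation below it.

v0:25,v1:inf,v2:0,v3:19,v4:21

step 1: dist = v0:inf,v1:inf,v2:0,v3:19,v4:inf
step 2: dist = v0:inf,v1:inf,v2:0,v3:19,v4:21
step 3: dist = v0:25,v1:inf,v2:0,v3:19,v4:21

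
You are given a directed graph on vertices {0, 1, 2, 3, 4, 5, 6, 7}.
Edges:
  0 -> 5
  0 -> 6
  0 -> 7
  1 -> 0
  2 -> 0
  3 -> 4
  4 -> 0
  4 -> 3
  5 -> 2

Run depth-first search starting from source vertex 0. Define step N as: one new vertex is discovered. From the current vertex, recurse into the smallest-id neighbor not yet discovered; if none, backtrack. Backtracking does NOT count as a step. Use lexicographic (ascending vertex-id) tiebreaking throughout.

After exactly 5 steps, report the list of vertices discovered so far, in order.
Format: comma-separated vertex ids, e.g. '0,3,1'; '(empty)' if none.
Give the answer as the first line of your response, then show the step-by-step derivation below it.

0,5,2,6,7

step 1: discover 0; path=0; order=0
step 2: discover 5; path=0>5; order=0,5
step 3: discover 2; path=0>5>2; order=0,5,2
step 4: discover 6; path=0>6; order=0,5,2,6
step 5: discover 7; path=0>7; order=0,5,2,6,7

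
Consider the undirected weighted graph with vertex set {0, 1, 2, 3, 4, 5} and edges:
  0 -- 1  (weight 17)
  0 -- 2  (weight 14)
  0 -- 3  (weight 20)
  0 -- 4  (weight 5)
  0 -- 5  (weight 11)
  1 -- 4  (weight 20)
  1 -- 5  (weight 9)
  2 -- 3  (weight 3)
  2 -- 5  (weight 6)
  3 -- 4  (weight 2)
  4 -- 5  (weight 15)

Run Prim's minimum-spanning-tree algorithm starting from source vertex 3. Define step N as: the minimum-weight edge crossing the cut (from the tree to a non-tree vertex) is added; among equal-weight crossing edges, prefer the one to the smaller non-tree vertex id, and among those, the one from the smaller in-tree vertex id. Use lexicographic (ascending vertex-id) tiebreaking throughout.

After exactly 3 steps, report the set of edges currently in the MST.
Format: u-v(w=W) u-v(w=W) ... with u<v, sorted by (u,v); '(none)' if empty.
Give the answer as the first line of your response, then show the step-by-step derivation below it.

0-4(w=5) 2-3(w=3) 3-4(w=2)

step 1: add edge 3-4 (w=2); MST = {3-4(w=2)}
step 2: add edge 2-3 (w=3); MST = {2-3(w=3) 3-4(w=2)}
step 3: add edge 0-4 (w=5); MST = {0-4(w=5) 2-3(w=3) 3-4(w=2)}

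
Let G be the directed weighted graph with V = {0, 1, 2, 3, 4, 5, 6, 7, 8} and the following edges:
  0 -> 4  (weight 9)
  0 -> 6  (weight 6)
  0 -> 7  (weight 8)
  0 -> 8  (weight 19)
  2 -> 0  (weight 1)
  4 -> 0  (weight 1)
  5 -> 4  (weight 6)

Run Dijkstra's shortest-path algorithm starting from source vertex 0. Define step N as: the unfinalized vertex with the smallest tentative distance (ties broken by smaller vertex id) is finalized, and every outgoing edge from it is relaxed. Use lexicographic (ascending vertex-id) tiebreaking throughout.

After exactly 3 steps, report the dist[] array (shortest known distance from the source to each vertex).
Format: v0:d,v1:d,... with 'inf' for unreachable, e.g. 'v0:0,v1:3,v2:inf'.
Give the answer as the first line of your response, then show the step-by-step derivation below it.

v0:0,v1:inf,v2:inf,v3:inf,v4:9,v5:inf,v6:6,v7:8,v8:19

step 1: dist = v0:0,v1:inf,v2:inf,v3:inf,v4:9,v5:inf,v6:6,v7:8,v8:19
step 2: dist = v0:0,v1:inf,v2:inf,v3:inf,v4:9,v5:inf,v6:6,v7:8,v8:19
step 3: dist = v0:0,v1:inf,v2:inf,v3:inf,v4:9,v5:inf,v6:6,v7:8,v8:19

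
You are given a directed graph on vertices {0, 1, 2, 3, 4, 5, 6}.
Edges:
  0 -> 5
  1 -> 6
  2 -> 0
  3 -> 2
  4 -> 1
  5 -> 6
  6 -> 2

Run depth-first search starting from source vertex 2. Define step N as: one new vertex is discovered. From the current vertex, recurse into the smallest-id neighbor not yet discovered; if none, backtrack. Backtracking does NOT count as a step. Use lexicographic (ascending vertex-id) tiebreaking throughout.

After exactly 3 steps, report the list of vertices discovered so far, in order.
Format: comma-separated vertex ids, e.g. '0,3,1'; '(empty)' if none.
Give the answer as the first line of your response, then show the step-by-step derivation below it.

2,0,5

step 1: discover 2; path=2; order=2
step 2: discover 0; path=2>0; order=2,0
step 3: discover 5; path=2>0>5; order=2,0,5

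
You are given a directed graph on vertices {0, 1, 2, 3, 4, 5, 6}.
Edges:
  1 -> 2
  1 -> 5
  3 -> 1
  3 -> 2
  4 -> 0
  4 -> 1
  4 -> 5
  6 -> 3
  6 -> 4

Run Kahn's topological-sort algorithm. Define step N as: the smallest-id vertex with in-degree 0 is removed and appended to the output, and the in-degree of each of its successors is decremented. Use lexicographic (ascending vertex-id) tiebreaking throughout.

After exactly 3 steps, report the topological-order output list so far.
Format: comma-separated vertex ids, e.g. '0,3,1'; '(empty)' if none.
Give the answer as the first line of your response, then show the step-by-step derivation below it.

6,3,4

step 1: output 6; order=[6]; indeg=(1,2,2,0,0,2,0)
step 2: output 3; order=[6,3]; indeg=(1,1,1,0,0,2,0)
step 3: output 4; order=[6,3,4]; indeg=(0,0,1,0,0,1,0)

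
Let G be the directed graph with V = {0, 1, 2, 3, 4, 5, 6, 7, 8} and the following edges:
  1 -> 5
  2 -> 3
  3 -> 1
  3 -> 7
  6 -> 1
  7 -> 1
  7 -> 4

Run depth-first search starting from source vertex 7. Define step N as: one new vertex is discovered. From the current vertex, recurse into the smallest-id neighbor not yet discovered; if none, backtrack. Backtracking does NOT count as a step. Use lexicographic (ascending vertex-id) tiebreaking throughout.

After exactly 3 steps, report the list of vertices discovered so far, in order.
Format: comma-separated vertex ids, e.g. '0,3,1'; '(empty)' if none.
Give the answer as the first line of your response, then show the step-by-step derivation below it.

7,1,5

step 1: discover 7; path=7; order=7
step 2: discover 1; path=7>1; order=7,1
step 3: discover 5; path=7>1>5; order=7,1,5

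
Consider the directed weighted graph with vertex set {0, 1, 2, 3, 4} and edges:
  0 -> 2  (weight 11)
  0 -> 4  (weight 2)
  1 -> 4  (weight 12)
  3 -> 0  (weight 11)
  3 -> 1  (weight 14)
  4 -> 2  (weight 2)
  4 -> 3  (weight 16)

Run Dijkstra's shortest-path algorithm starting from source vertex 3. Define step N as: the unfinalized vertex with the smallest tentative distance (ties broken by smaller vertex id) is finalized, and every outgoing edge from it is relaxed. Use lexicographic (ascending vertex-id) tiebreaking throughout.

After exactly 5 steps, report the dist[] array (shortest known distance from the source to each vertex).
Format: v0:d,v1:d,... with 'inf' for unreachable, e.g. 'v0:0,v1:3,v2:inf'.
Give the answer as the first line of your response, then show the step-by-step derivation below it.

v0:11,v1:14,v2:15,v3:0,v4:13

step 1: dist = v0:11,v1:14,v2:inf,v3:0,v4:inf
step 2: dist = v0:11,v1:14,v2:22,v3:0,v4:13
step 3: dist = v0:11,v1:14,v2:15,v3:0,v4:13
step 4: dist = v0:11,v1:14,v2:15,v3:0,v4:13
step 5: dist = v0:11,v1:14,v2:15,v3:0,v4:13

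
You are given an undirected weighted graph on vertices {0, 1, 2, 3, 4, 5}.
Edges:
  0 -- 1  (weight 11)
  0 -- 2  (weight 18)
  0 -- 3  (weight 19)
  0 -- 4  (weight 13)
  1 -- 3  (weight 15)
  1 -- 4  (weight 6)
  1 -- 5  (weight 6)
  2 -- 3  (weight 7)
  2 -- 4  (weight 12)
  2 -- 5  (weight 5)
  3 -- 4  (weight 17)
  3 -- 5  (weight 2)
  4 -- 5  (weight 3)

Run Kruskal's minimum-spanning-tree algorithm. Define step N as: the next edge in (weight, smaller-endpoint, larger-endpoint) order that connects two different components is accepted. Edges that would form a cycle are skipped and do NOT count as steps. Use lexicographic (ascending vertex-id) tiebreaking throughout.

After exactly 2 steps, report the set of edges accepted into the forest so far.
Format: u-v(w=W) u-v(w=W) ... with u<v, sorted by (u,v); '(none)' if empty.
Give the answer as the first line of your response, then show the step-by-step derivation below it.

3-5(w=2) 4-5(w=3)

step 1: add edge 3-5 (w=2); MST = {3-5(w=2)}
step 2: add edge 4-5 (w=3); MST = {3-5(w=2) 4-5(w=3)}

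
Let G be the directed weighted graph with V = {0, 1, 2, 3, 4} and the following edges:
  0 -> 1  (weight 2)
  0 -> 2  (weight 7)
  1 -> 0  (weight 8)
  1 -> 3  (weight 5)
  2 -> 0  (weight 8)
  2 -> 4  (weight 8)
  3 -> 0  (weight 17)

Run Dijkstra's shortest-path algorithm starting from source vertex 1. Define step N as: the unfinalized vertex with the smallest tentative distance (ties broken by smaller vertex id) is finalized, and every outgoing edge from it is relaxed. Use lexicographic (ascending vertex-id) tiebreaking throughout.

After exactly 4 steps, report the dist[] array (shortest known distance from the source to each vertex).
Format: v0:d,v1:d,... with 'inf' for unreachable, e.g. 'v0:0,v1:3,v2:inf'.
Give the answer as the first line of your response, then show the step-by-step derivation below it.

v0:8,v1:0,v2:15,v3:5,v4:23

step 1: dist = v0:8,v1:0,v2:inf,v3:5,v4:inf
step 2: dist = v0:8,v1:0,v2:inf,v3:5,v4:inf
step 3: dist = v0:8,v1:0,v2:15,v3:5,v4:inf
step 4: dist = v0:8,v1:0,v2:15,v3:5,v4:23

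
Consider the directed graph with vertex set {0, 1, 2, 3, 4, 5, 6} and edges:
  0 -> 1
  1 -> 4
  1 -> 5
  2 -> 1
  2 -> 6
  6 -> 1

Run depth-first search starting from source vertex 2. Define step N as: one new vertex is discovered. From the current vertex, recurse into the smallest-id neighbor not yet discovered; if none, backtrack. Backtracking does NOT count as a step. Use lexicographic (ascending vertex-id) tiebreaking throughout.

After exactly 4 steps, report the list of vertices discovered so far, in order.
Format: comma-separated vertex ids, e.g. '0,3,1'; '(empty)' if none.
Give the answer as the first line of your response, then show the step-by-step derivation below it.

2,1,4,5

step 1: discover 2; path=2; order=2
step 2: discover 1; path=2>1; order=2,1
step 3: discover 4; path=2>1>4; order=2,1,4
step 4: discover 5; path=2>1>5; order=2,1,4,5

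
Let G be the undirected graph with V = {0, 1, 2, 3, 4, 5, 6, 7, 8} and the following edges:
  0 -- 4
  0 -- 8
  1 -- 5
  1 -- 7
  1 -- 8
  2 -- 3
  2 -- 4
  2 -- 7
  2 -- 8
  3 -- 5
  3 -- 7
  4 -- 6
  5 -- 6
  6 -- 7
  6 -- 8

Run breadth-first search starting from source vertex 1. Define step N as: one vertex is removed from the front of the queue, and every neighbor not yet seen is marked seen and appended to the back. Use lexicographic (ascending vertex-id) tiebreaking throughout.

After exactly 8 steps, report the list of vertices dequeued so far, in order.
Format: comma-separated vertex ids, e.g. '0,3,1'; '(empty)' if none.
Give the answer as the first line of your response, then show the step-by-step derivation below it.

1,5,7,8,3,6,2,0

step 1: dequeue 1; queue=[5,7,8]; order=1
step 2: dequeue 5; queue=[7,8,3,6]; order=1,5
step 3: dequeue 7; queue=[8,3,6,2]; order=1,5,7
step 4: dequeue 8; queue=[3,6,2,0]; order=1,5,7,8
step 5: dequeue 3; queue=[6,2,0]; order=1,5,7,8,3
step 6: dequeue 6; queue=[2,0,4]; order=1,5,7,8,3,6
step 7: dequeue 2; queue=[0,4]; order=1,5,7,8,3,6,2
step 8: dequeue 0; queue=[4]; order=1,5,7,8,3,6,2,0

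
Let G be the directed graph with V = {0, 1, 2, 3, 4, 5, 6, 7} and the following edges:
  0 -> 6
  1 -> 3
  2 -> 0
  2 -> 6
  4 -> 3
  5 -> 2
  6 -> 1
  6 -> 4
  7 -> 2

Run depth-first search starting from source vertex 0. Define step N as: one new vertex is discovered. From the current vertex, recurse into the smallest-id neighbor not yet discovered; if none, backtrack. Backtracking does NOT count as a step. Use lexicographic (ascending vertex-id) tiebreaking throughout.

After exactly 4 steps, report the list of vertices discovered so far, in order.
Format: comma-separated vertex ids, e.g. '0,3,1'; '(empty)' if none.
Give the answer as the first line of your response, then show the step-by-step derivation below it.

0,6,1,3

step 1: discover 0; path=0; order=0
step 2: discover 6; path=0>6; order=0,6
step 3: discover 1; path=0>6>1; order=0,6,1
step 4: discover 3; path=0>6>1>3; order=0,6,1,3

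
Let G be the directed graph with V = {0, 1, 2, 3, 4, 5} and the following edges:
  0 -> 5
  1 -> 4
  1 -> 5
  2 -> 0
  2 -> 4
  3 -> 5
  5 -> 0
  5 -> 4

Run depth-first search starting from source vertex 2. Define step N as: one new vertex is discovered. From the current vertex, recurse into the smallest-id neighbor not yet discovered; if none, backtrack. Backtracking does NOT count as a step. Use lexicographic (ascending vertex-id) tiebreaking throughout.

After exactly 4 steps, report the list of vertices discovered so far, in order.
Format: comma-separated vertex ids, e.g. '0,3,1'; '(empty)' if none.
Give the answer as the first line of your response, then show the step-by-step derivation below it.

2,0,5,4

step 1: discover 2; path=2; order=2
step 2: discover 0; path=2>0; order=2,0
step 3: discover 5; path=2>0>5; order=2,0,5
step 4: discover 4; path=2>0>5>4; order=2,0,5,4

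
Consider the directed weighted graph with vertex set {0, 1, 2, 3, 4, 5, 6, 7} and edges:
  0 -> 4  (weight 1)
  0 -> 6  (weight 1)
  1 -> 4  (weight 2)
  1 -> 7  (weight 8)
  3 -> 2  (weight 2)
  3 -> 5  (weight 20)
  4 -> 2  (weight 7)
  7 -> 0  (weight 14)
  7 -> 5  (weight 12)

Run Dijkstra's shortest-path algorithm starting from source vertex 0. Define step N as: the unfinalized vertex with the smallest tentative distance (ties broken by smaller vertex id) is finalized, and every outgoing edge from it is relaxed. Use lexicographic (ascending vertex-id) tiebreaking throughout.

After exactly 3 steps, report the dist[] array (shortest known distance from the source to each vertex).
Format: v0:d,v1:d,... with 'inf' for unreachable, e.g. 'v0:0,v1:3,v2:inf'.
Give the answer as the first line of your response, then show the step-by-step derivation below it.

v0:0,v1:inf,v2:8,v3:inf,v4:1,v5:inf,v6:1,v7:inf

step 1: dist = v0:0,v1:inf,v2:inf,v3:inf,v4:1,v5:inf,v6:1,v7:inf
step 2: dist = v0:0,v1:inf,v2:8,v3:inf,v4:1,v5:inf,v6:1,v7:inf
step 3: dist = v0:0,v1:inf,v2:8,v3:inf,v4:1,v5:inf,v6:1,v7:inf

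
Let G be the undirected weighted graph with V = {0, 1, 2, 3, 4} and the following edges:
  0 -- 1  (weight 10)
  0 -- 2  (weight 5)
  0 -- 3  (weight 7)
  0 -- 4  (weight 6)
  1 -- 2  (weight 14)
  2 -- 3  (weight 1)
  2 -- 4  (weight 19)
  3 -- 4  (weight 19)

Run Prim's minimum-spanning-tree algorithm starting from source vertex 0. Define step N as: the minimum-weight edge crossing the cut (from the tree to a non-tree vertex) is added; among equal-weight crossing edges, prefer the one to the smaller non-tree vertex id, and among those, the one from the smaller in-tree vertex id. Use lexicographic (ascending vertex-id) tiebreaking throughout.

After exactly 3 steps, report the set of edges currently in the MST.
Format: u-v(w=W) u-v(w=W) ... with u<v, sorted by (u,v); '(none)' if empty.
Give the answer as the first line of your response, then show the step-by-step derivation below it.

0-2(w=5) 0-4(w=6) 2-3(w=1)

step 1: add edge 0-2 (w=5); MST = {0-2(w=5)}
step 2: add edge 2-3 (w=1); MST = {0-2(w=5) 2-3(w=1)}
step 3: add edge 0-4 (w=6); MST = {0-2(w=5) 0-4(w=6) 2-3(w=1)}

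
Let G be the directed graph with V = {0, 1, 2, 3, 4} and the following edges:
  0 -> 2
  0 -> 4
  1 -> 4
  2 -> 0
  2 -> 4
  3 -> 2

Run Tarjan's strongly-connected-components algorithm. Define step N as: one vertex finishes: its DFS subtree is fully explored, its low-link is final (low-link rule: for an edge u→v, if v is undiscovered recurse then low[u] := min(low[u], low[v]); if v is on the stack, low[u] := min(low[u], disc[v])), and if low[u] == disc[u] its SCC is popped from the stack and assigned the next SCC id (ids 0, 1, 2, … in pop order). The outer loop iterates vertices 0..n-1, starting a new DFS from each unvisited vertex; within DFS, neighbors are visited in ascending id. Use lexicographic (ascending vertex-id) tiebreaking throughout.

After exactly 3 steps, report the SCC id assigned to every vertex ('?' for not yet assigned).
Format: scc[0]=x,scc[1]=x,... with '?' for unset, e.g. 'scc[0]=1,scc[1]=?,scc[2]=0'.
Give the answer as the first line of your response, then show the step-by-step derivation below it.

scc[0]=1,scc[1]=?,scc[2]=1,scc[3]=?,scc[4]=0

step 1: low=(low[0]=0,low[1]=?,low[2]=0,low[3]=?,low[4]=2); scc=(scc[0]=?,scc[1]=?,scc[2]=?,scc[3]=?,scc[4]=0)
step 2: low=(low[0]=0,low[1]=?,low[2]=0,low[3]=?,low[4]=2); scc=(scc[0]=?,scc[1]=?,scc[2]=?,scc[3]=?,scc[4]=0)
step 3: low=(low[0]=0,low[1]=?,low[2]=0,low[3]=?,low[4]=2); scc=(scc[0]=1,scc[1]=?,scc[2]=1,scc[3]=?,scc[4]=0)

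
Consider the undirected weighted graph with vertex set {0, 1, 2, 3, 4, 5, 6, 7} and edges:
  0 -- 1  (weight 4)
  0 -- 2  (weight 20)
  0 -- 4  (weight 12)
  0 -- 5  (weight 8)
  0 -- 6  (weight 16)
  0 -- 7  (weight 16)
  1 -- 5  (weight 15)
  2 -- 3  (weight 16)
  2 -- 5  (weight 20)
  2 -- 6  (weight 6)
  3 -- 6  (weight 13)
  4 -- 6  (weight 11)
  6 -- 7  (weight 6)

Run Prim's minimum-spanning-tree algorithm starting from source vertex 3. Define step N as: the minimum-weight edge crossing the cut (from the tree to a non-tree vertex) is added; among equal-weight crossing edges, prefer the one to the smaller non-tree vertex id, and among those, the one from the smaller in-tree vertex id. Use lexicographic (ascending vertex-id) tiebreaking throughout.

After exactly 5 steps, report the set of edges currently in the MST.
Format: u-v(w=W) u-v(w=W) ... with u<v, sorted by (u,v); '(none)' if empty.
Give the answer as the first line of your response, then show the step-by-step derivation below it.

0-4(w=12) 2-6(w=6) 3-6(w=13) 4-6(w=11) 6-7(w=6)

step 1: add edge 3-6 (w=13); MST = {3-6(w=13)}
step 2: add edge 2-6 (w=6); MST = {2-6(w=6) 3-6(w=13)}
step 3: add edge 6-7 (w=6); MST = {2-6(w=6) 3-6(w=13) 6-7(w=6)}
step 4: add edge 4-6 (w=11); MST = {2-6(w=6) 3-6(w=13) 4-6(w=11) 6-7(w=6)}
step 5: add edge 0-4 (w=12); MST = {0-4(w=12) 2-6(w=6) 3-6(w=13) 4-6(w=11) 6-7(w=6)}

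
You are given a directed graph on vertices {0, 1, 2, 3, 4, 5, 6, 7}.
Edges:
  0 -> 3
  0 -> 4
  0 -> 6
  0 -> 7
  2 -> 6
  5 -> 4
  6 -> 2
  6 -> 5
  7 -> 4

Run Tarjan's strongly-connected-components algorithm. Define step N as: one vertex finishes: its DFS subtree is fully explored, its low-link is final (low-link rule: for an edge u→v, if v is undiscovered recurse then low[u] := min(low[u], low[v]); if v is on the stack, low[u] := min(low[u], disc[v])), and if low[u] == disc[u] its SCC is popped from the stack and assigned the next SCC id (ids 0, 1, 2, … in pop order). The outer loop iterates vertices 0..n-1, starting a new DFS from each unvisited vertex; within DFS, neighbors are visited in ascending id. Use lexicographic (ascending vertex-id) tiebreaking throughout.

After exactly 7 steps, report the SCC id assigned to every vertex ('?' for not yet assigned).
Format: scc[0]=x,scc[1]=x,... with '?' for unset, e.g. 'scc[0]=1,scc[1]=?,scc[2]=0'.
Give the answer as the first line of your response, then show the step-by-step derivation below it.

scc[0]=5,scc[1]=?,scc[2]=3,scc[3]=0,scc[4]=1,scc[5]=2,scc[6]=3,scc[7]=4

step 1: low=(low[0]=0,low[1]=?,low[2]=?,low[3]=1,low[4]=?,low[5]=?,low[6]=?,low[7]=?); scc=(scc[0]=?,scc[1]=?,scc[2]=?,scc[3]=0,scc[4]=?,scc[5]=?,scc[6]=?,scc[7]=?)
step 2: low=(low[0]=0,low[1]=?,low[2]=?,low[3]=1,low[4]=2,low[5]=?,low[6]=?,low[7]=?); scc=(scc[0]=?,scc[1]=?,scc[2]=?,scc[3]=0,scc[4]=1,scc[5]=?,scc[6]=?,scc[7]=?)
step 3: low=(low[0]=0,low[1]=?,low[2]=3,low[3]=1,low[4]=2,low[5]=?,low[6]=3,low[7]=?); scc=(scc[0]=?,scc[1]=?,scc[2]=?,scc[3]=0,scc[4]=1,scc[5]=?,scc[6]=?,scc[7]=?)
step 4: low=(low[0]=0,low[1]=?,low[2]=3,low[3]=1,low[4]=2,low[5]=5,low[6]=3,low[7]=?); scc=(scc[0]=?,scc[1]=?,scc[2]=?,scc[3]=0,scc[4]=1,scc[5]=2,scc[6]=?,scc[7]=?)
step 5: low=(low[0]=0,low[1]=?,low[2]=3,low[3]=1,low[4]=2,low[5]=5,low[6]=3,low[7]=?); scc=(scc[0]=?,scc[1]=?,scc[2]=3,scc[3]=0,scc[4]=1,scc[5]=2,scc[6]=3,scc[7]=?)
step 6: low=(low[0]=0,low[1]=?,low[2]=3,low[3]=1,low[4]=2,low[5]=5,low[6]=3,low[7]=6); scc=(scc[0]=?,scc[1]=?,scc[2]=3,scc[3]=0,scc[4]=1,scc[5]=2,scc[6]=3,scc[7]=4)
step 7: low=(low[0]=0,low[1]=?,low[2]=3,low[3]=1,low[4]=2,low[5]=5,low[6]=3,low[7]=6); scc=(scc[0]=5,scc[1]=?,scc[2]=3,scc[3]=0,scc[4]=1,scc[5]=2,scc[6]=3,scc[7]=4)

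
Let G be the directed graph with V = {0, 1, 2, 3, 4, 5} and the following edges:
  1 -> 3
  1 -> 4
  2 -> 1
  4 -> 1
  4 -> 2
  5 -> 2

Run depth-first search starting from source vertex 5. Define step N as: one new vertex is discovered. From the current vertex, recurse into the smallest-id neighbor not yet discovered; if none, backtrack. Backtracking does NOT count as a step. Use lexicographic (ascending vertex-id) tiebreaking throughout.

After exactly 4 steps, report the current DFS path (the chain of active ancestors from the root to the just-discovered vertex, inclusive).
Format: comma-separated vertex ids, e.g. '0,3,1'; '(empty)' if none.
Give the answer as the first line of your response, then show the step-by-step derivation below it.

5,2,1,3

step 1: discover 5; path=5; order=5
step 2: discover 2; path=5>2; order=5,2
step 3: discover 1; path=5>2>1; order=5,2,1
step 4: discover 3; path=5>2>1>3; order=5,2,1,3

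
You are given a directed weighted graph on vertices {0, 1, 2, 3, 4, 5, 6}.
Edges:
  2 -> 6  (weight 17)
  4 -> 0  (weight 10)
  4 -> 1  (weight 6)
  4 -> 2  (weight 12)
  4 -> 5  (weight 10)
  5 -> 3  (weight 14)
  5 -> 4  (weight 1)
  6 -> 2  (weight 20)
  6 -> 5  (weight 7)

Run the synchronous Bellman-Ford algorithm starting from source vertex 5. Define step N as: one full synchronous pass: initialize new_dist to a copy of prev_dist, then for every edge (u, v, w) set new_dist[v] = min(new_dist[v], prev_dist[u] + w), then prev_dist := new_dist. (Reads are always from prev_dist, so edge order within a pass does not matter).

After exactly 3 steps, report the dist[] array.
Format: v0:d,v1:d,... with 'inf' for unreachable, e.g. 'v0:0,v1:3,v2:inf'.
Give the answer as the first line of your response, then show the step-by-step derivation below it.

v0:11,v1:7,v2:13,v3:14,v4:1,v5:0,v6:30

step 1: dist = v0:inf,v1:inf,v2:inf,v3:14,v4:1,v5:0,v6:inf
step 2: dist = v0:11,v1:7,v2:13,v3:14,v4:1,v5:0,v6:inf
step 3: dist = v0:11,v1:7,v2:13,v3:14,v4:1,v5:0,v6:30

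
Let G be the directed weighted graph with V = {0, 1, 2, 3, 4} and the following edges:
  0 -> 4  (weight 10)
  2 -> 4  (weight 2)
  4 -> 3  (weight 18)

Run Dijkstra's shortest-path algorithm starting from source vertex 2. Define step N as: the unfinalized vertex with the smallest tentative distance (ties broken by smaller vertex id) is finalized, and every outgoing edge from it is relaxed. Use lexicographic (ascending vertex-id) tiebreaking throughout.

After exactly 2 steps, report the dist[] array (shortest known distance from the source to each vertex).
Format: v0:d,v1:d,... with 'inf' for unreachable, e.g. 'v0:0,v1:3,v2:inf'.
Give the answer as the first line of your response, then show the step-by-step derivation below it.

v0:inf,v1:inf,v2:0,v3:20,v4:2

step 1: dist = v0:inf,v1:inf,v2:0,v3:inf,v4:2
step 2: dist = v0:inf,v1:inf,v2:0,v3:20,v4:2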